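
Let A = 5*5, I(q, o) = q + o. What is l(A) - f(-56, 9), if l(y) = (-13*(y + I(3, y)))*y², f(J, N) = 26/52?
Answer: -861251/2 ≈ -4.3063e+5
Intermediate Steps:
f(J, N) = ½ (f(J, N) = 26*(1/52) = ½)
I(q, o) = o + q
A = 25
l(y) = y²*(-39 - 26*y) (l(y) = (-13*(y + (y + 3)))*y² = (-13*(y + (3 + y)))*y² = (-13*(3 + 2*y))*y² = (-39 - 26*y)*y² = y²*(-39 - 26*y))
l(A) - f(-56, 9) = 25²*(-39 - 26*25) - 1*½ = 625*(-39 - 650) - ½ = 625*(-689) - ½ = -430625 - ½ = -861251/2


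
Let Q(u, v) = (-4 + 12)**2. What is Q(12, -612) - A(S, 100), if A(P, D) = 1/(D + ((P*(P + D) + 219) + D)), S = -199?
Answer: 1287679/20120 ≈ 64.000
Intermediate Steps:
Q(u, v) = 64 (Q(u, v) = 8**2 = 64)
A(P, D) = 1/(219 + 2*D + P*(D + P)) (A(P, D) = 1/(D + ((P*(D + P) + 219) + D)) = 1/(D + ((219 + P*(D + P)) + D)) = 1/(D + (219 + D + P*(D + P))) = 1/(219 + 2*D + P*(D + P)))
Q(12, -612) - A(S, 100) = 64 - 1/(219 + (-199)**2 + 2*100 + 100*(-199)) = 64 - 1/(219 + 39601 + 200 - 19900) = 64 - 1/20120 = 1287679/20120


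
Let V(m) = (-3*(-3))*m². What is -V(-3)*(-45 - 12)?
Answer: 4617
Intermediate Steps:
V(m) = 9*m²
-V(-3)*(-45 - 12) = -9*(-3)²*(-45 - 12) = -9*9*(-57) = -81*(-57) = -1*(-4617) = 4617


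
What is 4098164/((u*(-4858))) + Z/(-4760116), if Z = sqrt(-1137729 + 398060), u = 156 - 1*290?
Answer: 146363/23249 - I*sqrt(739669)/4760116 ≈ 6.2955 - 0.00018068*I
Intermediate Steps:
u = -134 (u = 156 - 290 = -134)
Z = I*sqrt(739669) (Z = sqrt(-739669) = I*sqrt(739669) ≈ 860.04*I)
4098164/((u*(-4858))) + Z/(-4760116) = 4098164/((-134*(-4858))) + (I*sqrt(739669))/(-4760116) = 4098164/650972 + (I*sqrt(739669))*(-1/4760116) = 4098164*(1/650972) - I*sqrt(739669)/4760116 = 146363/23249 - I*sqrt(739669)/4760116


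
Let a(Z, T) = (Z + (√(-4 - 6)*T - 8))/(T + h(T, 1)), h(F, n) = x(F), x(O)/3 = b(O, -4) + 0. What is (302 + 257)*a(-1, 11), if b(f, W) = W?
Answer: 5031 - 6149*I*√10 ≈ 5031.0 - 19445.0*I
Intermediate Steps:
x(O) = -12 (x(O) = 3*(-4 + 0) = 3*(-4) = -12)
h(F, n) = -12
a(Z, T) = (-8 + Z + I*T*√10)/(-12 + T) (a(Z, T) = (Z + (√(-4 - 6)*T - 8))/(T - 12) = (Z + (√(-10)*T - 8))/(-12 + T) = (Z + ((I*√10)*T - 8))/(-12 + T) = (Z + (I*T*√10 - 8))/(-12 + T) = (Z + (-8 + I*T*√10))/(-12 + T) = (-8 + Z + I*T*√10)/(-12 + T))
(302 + 257)*a(-1, 11) = (302 + 257)*((-8 - 1 + I*11*√10)/(-12 + 11)) = 559*((-8 - 1 + 11*I*√10)/(-1)) = 559*(-(-9 + 11*I*√10)) = 559*(9 - 11*I*√10) = 5031 - 6149*I*√10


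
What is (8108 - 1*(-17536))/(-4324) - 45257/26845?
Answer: -221026112/29019445 ≈ -7.6165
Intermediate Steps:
(8108 - 1*(-17536))/(-4324) - 45257/26845 = (8108 + 17536)*(-1/4324) - 45257*1/26845 = 25644*(-1/4324) - 45257/26845 = -6411/1081 - 45257/26845 = -221026112/29019445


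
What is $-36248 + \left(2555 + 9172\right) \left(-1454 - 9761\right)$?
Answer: $-131554553$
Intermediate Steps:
$-36248 + \left(2555 + 9172\right) \left(-1454 - 9761\right) = -36248 + 11727 \left(-11215\right) = -36248 - 131518305 = -131554553$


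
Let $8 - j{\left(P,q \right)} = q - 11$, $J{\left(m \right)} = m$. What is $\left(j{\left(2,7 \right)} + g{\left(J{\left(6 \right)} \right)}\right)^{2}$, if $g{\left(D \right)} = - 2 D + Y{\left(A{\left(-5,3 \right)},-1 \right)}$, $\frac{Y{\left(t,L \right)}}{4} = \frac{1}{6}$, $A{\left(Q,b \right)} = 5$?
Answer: $\frac{4}{9} \approx 0.44444$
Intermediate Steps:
$Y{\left(t,L \right)} = \frac{2}{3}$ ($Y{\left(t,L \right)} = \frac{4}{6} = 4 \cdot \frac{1}{6} = \frac{2}{3}$)
$j{\left(P,q \right)} = 19 - q$ ($j{\left(P,q \right)} = 8 - \left(q - 11\right) = 8 - \left(-11 + q\right) = 19 - q$)
$g{\left(D \right)} = \frac{2}{3} - 2 D$ ($g{\left(D \right)} = - 2 D + \frac{2}{3} = \frac{2}{3} - 2 D$)
$\left(j{\left(2,7 \right)} + g{\left(J{\left(6 \right)} \right)}\right)^{2} = \left(\left(19 - 7\right) + \left(\frac{2}{3} - 12\right)\right)^{2} = \left(12 - \frac{34}{3}\right)^{2} = \left(\frac{2}{3}\right)^{2} = \frac{4}{9}$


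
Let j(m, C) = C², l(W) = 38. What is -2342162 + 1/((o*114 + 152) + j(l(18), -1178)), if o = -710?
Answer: -3060962149151/1306896 ≈ -2.3422e+6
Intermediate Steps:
-2342162 + 1/((o*114 + 152) + j(l(18), -1178)) = -2342162 + 1/((-710*114 + 152) + (-1178)²) = -2342162 + 1/((-80940 + 152) + 1387684) = -2342162 + 1/(-80788 + 1387684) = -2342162 + 1/1306896 = -3060962149151/1306896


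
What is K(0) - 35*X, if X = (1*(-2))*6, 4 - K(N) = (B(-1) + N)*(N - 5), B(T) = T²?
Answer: 429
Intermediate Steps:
K(N) = 4 - (1 + N)*(-5 + N) (K(N) = 4 - ((-1)² + N)*(N - 5) = 4 - (1 + N)*(-5 + N))
X = -12 (X = -2*6 = -12)
K(0) - 35*X = (9 - 1*0² + 4*0) - 35*(-12) = (9 - 1*0 + 0) + 420 = (9 + 0 + 0) + 420 = 9 + 420 = 429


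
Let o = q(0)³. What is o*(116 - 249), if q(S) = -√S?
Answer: 0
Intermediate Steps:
o = 0 (o = (-√0)³ = (-1*0)³ = 0³ = 0)
o*(116 - 249) = 0*(116 - 249) = 0*(-133) = 0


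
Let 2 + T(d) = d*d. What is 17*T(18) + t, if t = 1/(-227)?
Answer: 1242597/227 ≈ 5474.0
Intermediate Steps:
t = -1/227 ≈ -0.0044053
T(d) = -2 + d² (T(d) = -2 + d*d = -2 + d²)
17*T(18) + t = 17*(-2 + 18²) - 1/227 = 17*(-2 + 324) - 1/227 = 17*322 - 1/227 = 5474 - 1/227 = 1242597/227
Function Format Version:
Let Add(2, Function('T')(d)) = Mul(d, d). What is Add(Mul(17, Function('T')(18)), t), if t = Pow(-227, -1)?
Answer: Rational(1242597, 227) ≈ 5474.0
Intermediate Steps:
t = Rational(-1, 227) ≈ -0.0044053
Function('T')(d) = Add(-2, Pow(d, 2)) (Function('T')(d) = Add(-2, Mul(d, d)) = Add(-2, Pow(d, 2)))
Add(Mul(17, Function('T')(18)), t) = Add(Mul(17, Add(-2, Pow(18, 2))), Rational(-1, 227)) = Add(Mul(17, Add(-2, 324)), Rational(-1, 227)) = Add(Mul(17, 322), Rational(-1, 227)) = Add(5474, Rational(-1, 227)) = Rational(1242597, 227)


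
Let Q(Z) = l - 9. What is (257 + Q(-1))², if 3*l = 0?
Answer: 61504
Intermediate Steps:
l = 0 (l = (⅓)*0 = 0)
Q(Z) = -9 (Q(Z) = 0 - 9 = -9)
(257 + Q(-1))² = (257 - 9)² = 248² = 61504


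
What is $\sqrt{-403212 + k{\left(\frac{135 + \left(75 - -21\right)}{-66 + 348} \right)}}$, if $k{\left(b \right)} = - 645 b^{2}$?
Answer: $\frac{3 i \sqrt{396289493}}{94} \approx 635.33 i$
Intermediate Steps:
$\sqrt{-403212 + k{\left(\frac{135 + \left(75 - -21\right)}{-66 + 348} \right)}} = \sqrt{-403212 - 645 \left(\frac{135 + \left(75 - -21\right)}{-66 + 348}\right)^{2}} = \sqrt{-403212 - 645 \left(\frac{135 + \left(75 + 21\right)}{282}\right)^{2}} = \sqrt{-403212 - 645 \left(\left(135 + 96\right) \frac{1}{282}\right)^{2}} = \sqrt{-403212 - 645 \left(231 \cdot \frac{1}{282}\right)^{2}} = \sqrt{-403212 - 645 \left(\frac{77}{94}\right)^{2}} = \sqrt{-403212 - \frac{3824205}{8836}} = \sqrt{- \frac{3566605437}{8836}} = \frac{3 i \sqrt{396289493}}{94}$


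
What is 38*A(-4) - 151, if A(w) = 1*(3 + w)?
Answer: -189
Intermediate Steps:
A(w) = 3 + w
38*A(-4) - 151 = 38*(3 - 4) - 151 = 38*(-1) - 151 = -38 - 151 = -189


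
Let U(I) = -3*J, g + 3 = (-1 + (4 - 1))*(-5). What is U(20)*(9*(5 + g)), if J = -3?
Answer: -648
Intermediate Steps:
g = -13 (g = -3 + (-1 + (4 - 1))*(-5) = -3 + (-1 + 3)*(-5) = -3 + 2*(-5) = -3 - 10 = -13)
U(I) = 9 (U(I) = -3*(-3) = 9)
U(20)*(9*(5 + g)) = 9*(9*(5 - 13)) = 9*(9*(-8)) = 9*(-72) = -648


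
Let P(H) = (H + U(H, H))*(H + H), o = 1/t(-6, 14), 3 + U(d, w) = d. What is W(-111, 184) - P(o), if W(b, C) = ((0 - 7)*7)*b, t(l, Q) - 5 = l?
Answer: 5429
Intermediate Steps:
U(d, w) = -3 + d
t(l, Q) = 5 + l
o = -1 (o = 1/(5 - 6) = 1/(-1) = -1)
W(b, C) = -49*b (W(b, C) = (-7*7)*b = -49*b)
P(H) = 2*H*(-3 + 2*H) (P(H) = (H + (-3 + H))*(H + H) = (-3 + 2*H)*(2*H) = 2*H*(-3 + 2*H))
W(-111, 184) - P(o) = -49*(-111) - 2*(-1)*(-3 + 2*(-1)) = 5439 - 2*(-1)*(-3 - 2) = 5439 - 2*(-1)*(-5) = 5439 - 1*10 = 5439 - 10 = 5429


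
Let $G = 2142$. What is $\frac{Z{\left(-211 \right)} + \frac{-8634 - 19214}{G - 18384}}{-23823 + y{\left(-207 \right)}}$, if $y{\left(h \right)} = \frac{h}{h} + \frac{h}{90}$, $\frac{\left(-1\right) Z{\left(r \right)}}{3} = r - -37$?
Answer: $- \frac{42530860}{1934771403} \approx -0.021982$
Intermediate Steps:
$Z{\left(r \right)} = -111 - 3 r$ ($Z{\left(r \right)} = - 3 \left(r - -37\right) = - 3 \left(r + 37\right) = - 3 \left(37 + r\right) = -111 - 3 r$)
$y{\left(h \right)} = 1 + \frac{h}{90}$ ($y{\left(h \right)} = 1 + h \frac{1}{90} = 1 + \frac{h}{90}$)
$\frac{Z{\left(-211 \right)} + \frac{-8634 - 19214}{G - 18384}}{-23823 + y{\left(-207 \right)}} = \frac{\left(-111 - -633\right) + \frac{-8634 - 19214}{2142 - 18384}}{-23823 + \left(1 + \frac{1}{90} \left(-207\right)\right)} = \frac{\left(-111 + 633\right) - \frac{27848}{-16242}}{-23823 + \left(1 - \frac{23}{10}\right)} = \frac{522 - - \frac{13924}{8121}}{-23823 - \frac{13}{10}} = \frac{522 + \frac{13924}{8121}}{- \frac{238243}{10}} = \frac{4253086}{8121} \left(- \frac{10}{238243}\right) = - \frac{42530860}{1934771403}$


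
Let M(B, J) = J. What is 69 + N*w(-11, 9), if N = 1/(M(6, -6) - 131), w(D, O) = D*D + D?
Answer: 9343/137 ≈ 68.197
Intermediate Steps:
w(D, O) = D + D² (w(D, O) = D² + D = D + D²)
N = -1/137 (N = 1/(-6 - 131) = 1/(-137) = -1/137 ≈ -0.0072993)
69 + N*w(-11, 9) = 69 - (-11)*(1 - 11)/137 = 69 - (-11)*(-10)/137 = 69 - 1/137*110 = 69 - 110/137 = 9343/137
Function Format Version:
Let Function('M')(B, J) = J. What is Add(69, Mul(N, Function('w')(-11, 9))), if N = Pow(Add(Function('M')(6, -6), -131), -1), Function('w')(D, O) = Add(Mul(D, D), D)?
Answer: Rational(9343, 137) ≈ 68.197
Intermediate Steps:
Function('w')(D, O) = Add(D, Pow(D, 2)) (Function('w')(D, O) = Add(Pow(D, 2), D) = Add(D, Pow(D, 2)))
N = Rational(-1, 137) (N = Pow(Add(-6, -131), -1) = Pow(-137, -1) = Rational(-1, 137) ≈ -0.0072993)
Add(69, Mul(N, Function('w')(-11, 9))) = Add(69, Mul(Rational(-1, 137), Mul(-11, Add(1, -11)))) = Add(69, Mul(Rational(-1, 137), Mul(-11, -10))) = Add(69, Mul(Rational(-1, 137), 110)) = Add(69, Rational(-110, 137)) = Rational(9343, 137)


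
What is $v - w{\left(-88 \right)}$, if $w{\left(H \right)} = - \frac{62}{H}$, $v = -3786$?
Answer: $- \frac{166615}{44} \approx -3786.7$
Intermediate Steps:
$v - w{\left(-88 \right)} = -3786 - - \frac{62}{-88} = -3786 - \left(-62\right) \left(- \frac{1}{88}\right) = -3786 - \frac{31}{44} = - \frac{166615}{44}$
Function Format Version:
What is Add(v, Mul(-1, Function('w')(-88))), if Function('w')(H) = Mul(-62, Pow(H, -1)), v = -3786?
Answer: Rational(-166615, 44) ≈ -3786.7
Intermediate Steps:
Add(v, Mul(-1, Function('w')(-88))) = Add(-3786, Mul(-1, Mul(-62, Pow(-88, -1)))) = Add(-3786, Mul(-1, Mul(-62, Rational(-1, 88)))) = Add(-3786, Mul(-1, Rational(31, 44))) = Add(-3786, Rational(-31, 44)) = Rational(-166615, 44)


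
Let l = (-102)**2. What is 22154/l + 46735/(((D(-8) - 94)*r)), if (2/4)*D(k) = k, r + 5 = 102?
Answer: -6246194/2775267 ≈ -2.2507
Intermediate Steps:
r = 97 (r = -5 + 102 = 97)
D(k) = 2*k
l = 10404
22154/l + 46735/(((D(-8) - 94)*r)) = 22154/10404 + 46735/(((2*(-8) - 94)*97)) = 22154*(1/10404) + 46735/(((-16 - 94)*97)) = 11077/5202 + 46735/((-110*97)) = 11077/5202 + 46735/(-10670) = 11077/5202 + 46735*(-1/10670) = 11077/5202 - 9347/2134 = -6246194/2775267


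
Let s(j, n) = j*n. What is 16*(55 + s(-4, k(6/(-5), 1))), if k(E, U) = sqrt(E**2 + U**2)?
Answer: 880 - 64*sqrt(61)/5 ≈ 780.03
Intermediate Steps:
16*(55 + s(-4, k(6/(-5), 1))) = 16*(55 - 4*sqrt((6/(-5))**2 + 1**2)) = 16*(55 - 4*sqrt((6*(-1/5))**2 + 1)) = 16*(55 - 4*sqrt((-6/5)**2 + 1)) = 16*(55 - 4*sqrt(36/25 + 1)) = 16*(55 - 4*sqrt(61)/5) = 880 - 64*sqrt(61)/5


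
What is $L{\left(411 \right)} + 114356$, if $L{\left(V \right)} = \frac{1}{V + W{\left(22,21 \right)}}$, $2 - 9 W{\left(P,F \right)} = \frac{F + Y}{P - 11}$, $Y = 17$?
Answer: $\frac{4651201687}{40673} \approx 1.1436 \cdot 10^{5}$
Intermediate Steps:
$W{\left(P,F \right)} = \frac{2}{9} - \frac{17 + F}{9 \left(-11 + P\right)}$ ($W{\left(P,F \right)} = \frac{2}{9} - \frac{\left(F + 17\right) \frac{1}{P - 11}}{9} = \frac{2}{9} - \frac{\left(17 + F\right) \frac{1}{-11 + P}}{9} = \frac{2}{9} - \frac{\frac{1}{-11 + P} \left(17 + F\right)}{9} = \frac{2}{9} - \frac{17 + F}{9 \left(-11 + P\right)}$)
$L{\left(V \right)} = \frac{1}{- \frac{16}{99} + V}$ ($L{\left(V \right)} = \frac{1}{V + \frac{-39 - 21 + 2 \cdot 22}{9 \left(-11 + 22\right)}} = \frac{1}{V + \frac{-39 - 21 + 44}{9 \cdot 11}} = \frac{1}{V + \frac{1}{9} \cdot \frac{1}{11} \left(-16\right)} = \frac{1}{V - \frac{16}{99}} = \frac{1}{- \frac{16}{99} + V}$)
$L{\left(411 \right)} + 114356 = \frac{99}{-16 + 99 \cdot 411} + 114356 = \frac{99}{-16 + 40689} + 114356 = \frac{99}{40673} + 114356 = \frac{4651201687}{40673}$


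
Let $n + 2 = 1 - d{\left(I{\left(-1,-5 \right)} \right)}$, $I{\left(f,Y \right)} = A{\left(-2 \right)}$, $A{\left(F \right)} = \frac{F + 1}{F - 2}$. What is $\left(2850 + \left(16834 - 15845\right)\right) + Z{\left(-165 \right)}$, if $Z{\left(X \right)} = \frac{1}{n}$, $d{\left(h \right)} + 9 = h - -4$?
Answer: $\frac{57589}{15} \approx 3839.3$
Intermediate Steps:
$A{\left(F \right)} = \frac{1 + F}{-2 + F}$
$I{\left(f,Y \right)} = \frac{1}{4}$ ($I{\left(f,Y \right)} = \frac{1 - 2}{-2 - 2} = \frac{1}{-4} \left(-1\right) = \left(- \frac{1}{4}\right) \left(-1\right) = \frac{1}{4}$)
$d{\left(h \right)} = -5 + h$ ($d{\left(h \right)} = -9 + \left(h - -4\right) = -9 + \left(h + 4\right) = -9 + \left(4 + h\right) = -5 + h$)
$n = \frac{15}{4}$ ($n = -2 + \left(1 - \left(-5 + \frac{1}{4}\right)\right) = -2 + \left(1 - - \frac{19}{4}\right) = -2 + \left(1 + \frac{19}{4}\right) = -2 + \frac{23}{4} = \frac{15}{4} \approx 3.75$)
$Z{\left(X \right)} = \frac{4}{15}$ ($Z{\left(X \right)} = \frac{1}{\frac{15}{4}} = \frac{4}{15}$)
$\left(2850 + \left(16834 - 15845\right)\right) + Z{\left(-165 \right)} = \left(2850 + \left(16834 - 15845\right)\right) + \frac{4}{15} = \left(2850 + 989\right) + \frac{4}{15} = 3839 + \frac{4}{15} = \frac{57589}{15}$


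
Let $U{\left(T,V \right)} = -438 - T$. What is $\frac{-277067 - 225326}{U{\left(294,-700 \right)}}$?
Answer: $\frac{502393}{732} \approx 686.33$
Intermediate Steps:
$\frac{-277067 - 225326}{U{\left(294,-700 \right)}} = \frac{-277067 - 225326}{-438 - 294} = - \frac{502393}{-438 - 294} = - \frac{502393}{-732} = \left(-502393\right) \left(- \frac{1}{732}\right) = \frac{502393}{732}$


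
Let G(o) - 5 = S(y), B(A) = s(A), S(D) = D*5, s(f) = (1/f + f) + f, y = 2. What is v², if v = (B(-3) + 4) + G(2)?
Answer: 1444/9 ≈ 160.44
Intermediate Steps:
s(f) = 1/f + 2*f (s(f) = (1/f + f) + f = (f + 1/f) + f = 1/f + 2*f)
S(D) = 5*D
B(A) = 1/A + 2*A
G(o) = 15 (G(o) = 5 + 5*2 = 5 + 10 = 15)
v = 38/3 (v = ((1/(-3) + 2*(-3)) + 4) + 15 = ((-⅓ - 6) + 4) + 15 = (-19/3 + 4) + 15 = -7/3 + 15 = 38/3 ≈ 12.667)
v² = (38/3)² = 1444/9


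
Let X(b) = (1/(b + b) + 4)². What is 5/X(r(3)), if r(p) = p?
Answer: 36/125 ≈ 0.28800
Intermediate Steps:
X(b) = (4 + 1/(2*b))² (X(b) = (1/(2*b) + 4)² = (4 + 1/(2*b))²)
5/X(r(3)) = 5/(((¼)*(1 + 8*3)²/3²)) = 5/(((¼)*(⅑)*(1 + 24)²)) = 5/(((¼)*(⅑)*25²)) = 5/(((¼)*(⅑)*625)) = 5/(625/36) = 5*(36/625) = 36/125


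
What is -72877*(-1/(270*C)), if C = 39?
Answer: 72877/10530 ≈ 6.9209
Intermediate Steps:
-72877*(-1/(270*C)) = -72877/((39*(-30))*9) = -72877/((-1170*9)) = -72877/(-10530) = -72877*(-1/10530) = 72877/10530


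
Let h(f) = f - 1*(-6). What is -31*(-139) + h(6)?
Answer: 4321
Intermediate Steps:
h(f) = 6 + f (h(f) = f + 6 = 6 + f)
-31*(-139) + h(6) = -31*(-139) + (6 + 6) = 4309 + 12 = 4321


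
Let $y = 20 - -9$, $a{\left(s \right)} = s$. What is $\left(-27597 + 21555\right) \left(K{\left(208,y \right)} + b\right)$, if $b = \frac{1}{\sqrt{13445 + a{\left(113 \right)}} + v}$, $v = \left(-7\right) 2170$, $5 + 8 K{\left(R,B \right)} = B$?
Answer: $- \frac{696997503052}{38453757} + \frac{1007 \sqrt{13558}}{38453757} \approx -18126.0$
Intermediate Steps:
$y = 29$ ($y = 20 + 9 = 29$)
$K{\left(R,B \right)} = - \frac{5}{8} + \frac{B}{8}$
$v = -15190$
$b = \frac{1}{-15190 + \sqrt{13558}}$ ($b = \frac{1}{\sqrt{13445 + 113} - 15190} = \frac{1}{\sqrt{13558} - 15190} = \frac{1}{-15190 + \sqrt{13558}} \approx -6.6341 \cdot 10^{-5}$)
$\left(-27597 + 21555\right) \left(K{\left(208,y \right)} + b\right) = \left(-27597 + 21555\right) \left(\left(- \frac{5}{8} + \frac{1}{8} \cdot 29\right) - \left(\frac{7595}{115361271} + \frac{\sqrt{13558}}{230722542}\right)\right) = - 6042 \left(\left(- \frac{5}{8} + \frac{29}{8}\right) - \left(\frac{7595}{115361271} + \frac{\sqrt{13558}}{230722542}\right)\right) = - 6042 \left(3 - \left(\frac{7595}{115361271} + \frac{\sqrt{13558}}{230722542}\right)\right) = - 6042 \left(\frac{346076218}{115361271} - \frac{\sqrt{13558}}{230722542}\right) = - \frac{696997503052}{38453757} + \frac{1007 \sqrt{13558}}{38453757}$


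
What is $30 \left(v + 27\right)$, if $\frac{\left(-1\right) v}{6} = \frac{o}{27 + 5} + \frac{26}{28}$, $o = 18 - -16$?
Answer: $\frac{12645}{28} \approx 451.61$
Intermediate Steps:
$o = 34$ ($o = 18 + 16 = 34$)
$v = - \frac{669}{56}$ ($v = - 6 \left(\frac{34}{27 + 5} + \frac{26}{28}\right) = - 6 \left(\frac{34}{32} + 26 \cdot \frac{1}{28}\right) = - 6 \left(34 \cdot \frac{1}{32} + \frac{13}{14}\right) = - 6 \left(\frac{17}{16} + \frac{13}{14}\right) = \left(-6\right) \frac{223}{112} = - \frac{669}{56} \approx -11.946$)
$30 \left(v + 27\right) = 30 \left(- \frac{669}{56} + 27\right) = 30 \cdot \frac{843}{56} = \frac{12645}{28}$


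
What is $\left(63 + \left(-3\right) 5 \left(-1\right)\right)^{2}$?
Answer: $6084$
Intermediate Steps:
$\left(63 + \left(-3\right) 5 \left(-1\right)\right)^{2} = \left(63 - -15\right)^{2} = \left(63 + 15\right)^{2} = 78^{2} = 6084$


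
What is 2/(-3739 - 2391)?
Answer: -1/3065 ≈ -0.00032626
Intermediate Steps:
2/(-3739 - 2391) = 2/(-6130) = -1/6130*2 = -1/3065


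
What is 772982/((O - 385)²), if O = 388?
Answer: 772982/9 ≈ 85887.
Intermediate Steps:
772982/((O - 385)²) = 772982/((388 - 385)²) = 772982/(3²) = 772982/9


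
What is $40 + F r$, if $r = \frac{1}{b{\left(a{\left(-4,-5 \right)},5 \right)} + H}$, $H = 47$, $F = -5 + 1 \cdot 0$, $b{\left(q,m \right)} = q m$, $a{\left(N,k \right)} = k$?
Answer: $\frac{875}{22} \approx 39.773$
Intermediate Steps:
$b{\left(q,m \right)} = m q$
$F = -5$ ($F = -5 + 0 = -5$)
$r = \frac{1}{22}$ ($r = \frac{1}{5 \left(-5\right) + 47} = \frac{1}{-25 + 47} = \frac{1}{22} \approx 0.045455$)
$40 + F r = 40 - \frac{5}{22} = \frac{875}{22}$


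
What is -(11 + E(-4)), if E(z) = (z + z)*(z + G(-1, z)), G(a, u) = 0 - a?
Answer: -35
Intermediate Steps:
G(a, u) = -a
E(z) = 2*z*(1 + z) (E(z) = (z + z)*(z - 1*(-1)) = (2*z)*(z + 1) = (2*z)*(1 + z) = 2*z*(1 + z))
-(11 + E(-4)) = -(11 + 2*(-4)*(1 - 4)) = -(11 + 2*(-4)*(-3)) = -(11 + 24) = -1*35 = -35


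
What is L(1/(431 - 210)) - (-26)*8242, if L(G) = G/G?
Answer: 214293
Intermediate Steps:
L(G) = 1
L(1/(431 - 210)) - (-26)*8242 = 1 - (-26)*8242 = 1 - 1*(-214292) = 1 + 214292 = 214293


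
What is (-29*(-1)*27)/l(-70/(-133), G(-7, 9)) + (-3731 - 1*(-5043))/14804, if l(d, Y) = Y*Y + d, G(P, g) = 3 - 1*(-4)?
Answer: 55368425/3482641 ≈ 15.898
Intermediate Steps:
G(P, g) = 7 (G(P, g) = 3 + 4 = 7)
l(d, Y) = d + Y**2 (l(d, Y) = Y**2 + d = d + Y**2)
(-29*(-1)*27)/l(-70/(-133), G(-7, 9)) + (-3731 - 1*(-5043))/14804 = (-29*(-1)*27)/(-70/(-133) + 7**2) + (-3731 - 1*(-5043))/14804 = (29*27)/(-70*(-1/133) + 49) + (-3731 + 5043)*(1/14804) = 783/(10/19 + 49) + 1312*(1/14804) = 783/(941/19) + 328/3701 = 783*(19/941) + 328/3701 = 14877/941 + 328/3701 = 55368425/3482641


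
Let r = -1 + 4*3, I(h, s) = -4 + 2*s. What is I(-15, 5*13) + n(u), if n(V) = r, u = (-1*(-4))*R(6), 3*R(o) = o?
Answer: 137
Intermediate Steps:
R(o) = o/3
r = 11 (r = -1 + 12 = 11)
u = 8 (u = (-1*(-4))*((1/3)*6) = 4*2 = 8)
n(V) = 11
I(-15, 5*13) + n(u) = (-4 + 2*(5*13)) + 11 = (-4 + 2*65) + 11 = (-4 + 130) + 11 = 126 + 11 = 137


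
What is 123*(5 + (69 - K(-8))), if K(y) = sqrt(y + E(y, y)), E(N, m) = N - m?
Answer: 9102 - 246*I*sqrt(2) ≈ 9102.0 - 347.9*I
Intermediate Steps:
K(y) = sqrt(y) (K(y) = sqrt(y + (y - y)) = sqrt(y + 0) = sqrt(y))
123*(5 + (69 - K(-8))) = 123*(5 + (69 - sqrt(-8))) = 123*(5 + (69 - 2*I*sqrt(2))) = 123*(74 - 2*I*sqrt(2)) = 9102 - 246*I*sqrt(2)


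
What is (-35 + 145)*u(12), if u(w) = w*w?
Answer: 15840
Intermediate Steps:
u(w) = w**2
(-35 + 145)*u(12) = (-35 + 145)*12**2 = 110*144 = 15840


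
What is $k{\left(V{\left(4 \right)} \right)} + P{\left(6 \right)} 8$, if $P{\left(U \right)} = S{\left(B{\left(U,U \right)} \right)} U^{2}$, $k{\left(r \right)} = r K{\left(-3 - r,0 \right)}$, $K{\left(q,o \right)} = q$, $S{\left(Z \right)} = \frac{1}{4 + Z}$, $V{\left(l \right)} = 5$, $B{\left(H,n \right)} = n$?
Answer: $- \frac{56}{5} \approx -11.2$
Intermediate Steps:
$k{\left(r \right)} = r \left(-3 - r\right)$
$P{\left(U \right)} = \frac{U^{2}}{4 + U}$
$k{\left(V{\left(4 \right)} \right)} + P{\left(6 \right)} 8 = \left(-1\right) 5 \left(3 + 5\right) + \frac{6^{2}}{4 + 6} \cdot 8 = \left(-1\right) 5 \cdot 8 + \frac{36}{10} \cdot 8 = -40 + 36 \cdot \frac{1}{10} \cdot 8 = -40 + \frac{18}{5} \cdot 8 = -40 + \frac{144}{5} = - \frac{56}{5}$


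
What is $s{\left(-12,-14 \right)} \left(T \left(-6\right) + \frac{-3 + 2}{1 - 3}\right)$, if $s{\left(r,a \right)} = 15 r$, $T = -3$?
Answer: $-3330$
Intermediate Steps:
$s{\left(-12,-14 \right)} \left(T \left(-6\right) + \frac{-3 + 2}{1 - 3}\right) = 15 \left(-12\right) \left(\left(-3\right) \left(-6\right) + \frac{-3 + 2}{1 - 3}\right) = - 180 \left(18 - \frac{1}{-2}\right) = - 180 \left(18 - - \frac{1}{2}\right) = - 180 \left(18 + \frac{1}{2}\right) = \left(-180\right) \frac{37}{2} = -3330$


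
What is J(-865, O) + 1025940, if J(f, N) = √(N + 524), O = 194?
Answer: 1025940 + √718 ≈ 1.0260e+6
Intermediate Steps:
J(f, N) = √(524 + N)
J(-865, O) + 1025940 = √(524 + 194) + 1025940 = √718 + 1025940 = 1025940 + √718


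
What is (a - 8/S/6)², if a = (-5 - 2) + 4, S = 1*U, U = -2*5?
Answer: 1849/225 ≈ 8.2178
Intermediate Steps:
U = -10
S = -10 (S = 1*(-10) = -10)
a = -3 (a = -7 + 4 = -3)
(a - 8/S/6)² = (-3 - 8/(-10)/6)² = (-3 - 8*(-⅒)*(⅙))² = (-3 + (⅘)*(⅙))² = (-3 + 2/15)² = (-43/15)² = 1849/225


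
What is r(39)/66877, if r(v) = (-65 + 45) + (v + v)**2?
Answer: 6064/66877 ≈ 0.090674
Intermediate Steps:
r(v) = -20 + 4*v**2 (r(v) = -20 + (2*v)**2 = -20 + 4*v**2)
r(39)/66877 = (-20 + 4*39**2)/66877 = (-20 + 4*1521)*(1/66877) = (-20 + 6084)*(1/66877) = 6064*(1/66877) = 6064/66877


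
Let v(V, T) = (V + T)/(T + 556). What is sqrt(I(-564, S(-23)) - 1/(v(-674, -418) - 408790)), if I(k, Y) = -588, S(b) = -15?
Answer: I*sqrt(3248855186581591)/2350588 ≈ 24.249*I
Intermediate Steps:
v(V, T) = (T + V)/(556 + T)
sqrt(I(-564, S(-23)) - 1/(v(-674, -418) - 408790)) = sqrt(-588 - 1/((-418 - 674)/(556 - 418) - 408790)) = sqrt(-588 - 1/(-1092/138 - 408790)) = sqrt(-588 - 1/((1/138)*(-1092) - 408790)) = sqrt(-588 - 1/(-182/23 - 408790)) = sqrt(-588 - 1/(-9402352/23)) = sqrt(-588 - 1*(-23/9402352)) = sqrt(-588 + 23/9402352) = sqrt(-5528582953/9402352) = I*sqrt(3248855186581591)/2350588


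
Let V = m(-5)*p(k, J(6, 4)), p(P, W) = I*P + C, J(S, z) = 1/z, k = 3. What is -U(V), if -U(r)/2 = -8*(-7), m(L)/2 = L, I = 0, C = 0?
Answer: 112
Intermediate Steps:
m(L) = 2*L
p(P, W) = 0 (p(P, W) = 0*P + 0 = 0 + 0 = 0)
V = 0 (V = (2*(-5))*0 = -10*0 = 0)
U(r) = -112 (U(r) = -(-16)*(-7) = -2*56 = -112)
-U(V) = -1*(-112) = 112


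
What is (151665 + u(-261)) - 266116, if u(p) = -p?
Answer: -114190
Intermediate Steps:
(151665 + u(-261)) - 266116 = (151665 - 1*(-261)) - 266116 = (151665 + 261) - 266116 = 151926 - 266116 = -114190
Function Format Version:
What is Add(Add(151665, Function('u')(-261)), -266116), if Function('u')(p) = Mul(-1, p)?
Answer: -114190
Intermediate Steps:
Add(Add(151665, Function('u')(-261)), -266116) = Add(Add(151665, Mul(-1, -261)), -266116) = Add(Add(151665, 261), -266116) = Add(151926, -266116) = -114190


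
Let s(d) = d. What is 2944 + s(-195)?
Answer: 2749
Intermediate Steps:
2944 + s(-195) = 2944 - 195 = 2749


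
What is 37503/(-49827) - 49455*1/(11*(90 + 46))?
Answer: -2906919/85976 ≈ -33.811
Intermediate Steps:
37503/(-49827) - 49455*1/(11*(90 + 46)) = 37503*(-1/49827) - 49455/(136*11) = -12501/16609 - 49455/1496 = -2906919/85976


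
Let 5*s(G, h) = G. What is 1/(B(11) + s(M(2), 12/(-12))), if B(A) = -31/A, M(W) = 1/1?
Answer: -55/144 ≈ -0.38194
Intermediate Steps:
M(W) = 1
s(G, h) = G/5
1/(B(11) + s(M(2), 12/(-12))) = 1/(-31/11 + (⅕)*1) = 1/(-31*1/11 + ⅕) = 1/(-31/11 + ⅕) = 1/(-144/55) = -55/144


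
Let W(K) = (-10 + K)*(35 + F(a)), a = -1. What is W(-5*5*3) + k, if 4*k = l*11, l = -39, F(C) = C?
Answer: -11989/4 ≈ -2997.3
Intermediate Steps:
W(K) = -340 + 34*K (W(K) = (-10 + K)*(35 - 1) = (-10 + K)*34 = -340 + 34*K)
k = -429/4 (k = (-39*11)/4 = (¼)*(-429) = -429/4 ≈ -107.25)
W(-5*5*3) + k = (-340 + 34*(-5*5*3)) - 429/4 = (-340 + 34*(-25*3)) - 429/4 = (-340 + 34*(-75)) - 429/4 = (-340 - 2550) - 429/4 = -2890 - 429/4 = -11989/4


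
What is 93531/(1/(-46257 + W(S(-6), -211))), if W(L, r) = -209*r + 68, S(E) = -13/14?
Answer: -195479790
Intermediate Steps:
S(E) = -13/14 (S(E) = -13*1/14 = -13/14)
W(L, r) = 68 - 209*r
93531/(1/(-46257 + W(S(-6), -211))) = 93531/(1/(-46257 + (68 - 209*(-211)))) = 93531/(1/(-46257 + (68 + 44099))) = 93531/(1/(-46257 + 44167)) = 93531/(1/(-2090)) = 93531/(-1/2090) = 93531*(-2090) = -195479790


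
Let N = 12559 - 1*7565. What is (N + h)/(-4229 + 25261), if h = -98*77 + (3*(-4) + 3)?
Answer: -2561/21032 ≈ -0.12177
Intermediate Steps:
N = 4994 (N = 12559 - 7565 = 4994)
h = -7555 (h = -7546 + (-12 + 3) = -7546 - 9 = -7555)
(N + h)/(-4229 + 25261) = (4994 - 7555)/(-4229 + 25261) = -2561/21032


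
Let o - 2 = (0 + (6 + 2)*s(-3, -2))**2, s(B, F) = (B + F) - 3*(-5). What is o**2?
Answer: 40985604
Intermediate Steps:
s(B, F) = 15 + B + F (s(B, F) = (B + F) + 15 = 15 + B + F)
o = 6402 (o = 2 + (0 + (6 + 2)*(15 - 3 - 2))**2 = 2 + (0 + 8*10)**2 = 2 + (0 + 80)**2 = 2 + 80**2 = 2 + 6400 = 6402)
o**2 = 6402**2 = 40985604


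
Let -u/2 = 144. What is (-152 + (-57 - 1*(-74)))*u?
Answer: 38880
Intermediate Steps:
u = -288 (u = -2*144 = -288)
(-152 + (-57 - 1*(-74)))*u = (-152 + (-57 - 1*(-74)))*(-288) = (-152 + (-57 + 74))*(-288) = (-152 + 17)*(-288) = -135*(-288) = 38880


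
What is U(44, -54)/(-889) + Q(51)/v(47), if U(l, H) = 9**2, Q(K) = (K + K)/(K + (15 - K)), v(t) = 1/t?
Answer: 1420217/4445 ≈ 319.51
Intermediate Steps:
Q(K) = 2*K/15 (Q(K) = (2*K)/15 = (2*K)*(1/15) = 2*K/15)
U(l, H) = 81
U(44, -54)/(-889) + Q(51)/v(47) = 81/(-889) + ((2/15)*51)/(1/47) = 81*(-1/889) + 34/(5*(1/47)) = -81/889 + (34/5)*47 = -81/889 + 1598/5 = 1420217/4445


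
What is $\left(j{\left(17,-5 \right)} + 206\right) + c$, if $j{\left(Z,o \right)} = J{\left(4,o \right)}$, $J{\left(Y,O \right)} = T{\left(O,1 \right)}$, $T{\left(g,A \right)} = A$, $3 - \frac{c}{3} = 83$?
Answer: $-33$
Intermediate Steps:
$c = -240$ ($c = 9 - 249 = -240$)
$J{\left(Y,O \right)} = 1$
$j{\left(Z,o \right)} = 1$
$\left(j{\left(17,-5 \right)} + 206\right) + c = \left(1 + 206\right) - 240 = 207 - 240 = -33$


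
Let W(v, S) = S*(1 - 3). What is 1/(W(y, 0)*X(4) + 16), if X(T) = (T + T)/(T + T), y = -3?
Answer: 1/16 ≈ 0.062500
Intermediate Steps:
W(v, S) = -2*S (W(v, S) = S*(-2) = -2*S)
X(T) = 1 (X(T) = (2*T)/((2*T)) = (2*T)*(1/(2*T)) = 1)
1/(W(y, 0)*X(4) + 16) = 1/(-2*0*1 + 16) = 1/(0*1 + 16) = 1/(0 + 16) = 1/16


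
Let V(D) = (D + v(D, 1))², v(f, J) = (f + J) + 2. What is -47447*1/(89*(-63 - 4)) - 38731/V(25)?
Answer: -97674330/16750067 ≈ -5.8313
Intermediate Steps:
v(f, J) = 2 + J + f (v(f, J) = (J + f) + 2 = 2 + J + f)
V(D) = (3 + 2*D)² (V(D) = (D + (2 + 1 + D))² = (D + (3 + D))² = (3 + 2*D)²)
-47447*1/(89*(-63 - 4)) - 38731/V(25) = -47447*1/(89*(-63 - 4)) - 38731/(3 + 2*25)² = -47447/((-67*89)) - 38731/(3 + 50)² = -47447/(-5963) - 38731/(53²) = -47447*(-1/5963) - 38731/2809 = 47447/5963 - 38731*1/2809 = 47447/5963 - 38731/2809 = -97674330/16750067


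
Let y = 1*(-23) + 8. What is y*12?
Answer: -180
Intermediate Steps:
y = -15 (y = -23 + 8 = -15)
y*12 = -15*12 = -180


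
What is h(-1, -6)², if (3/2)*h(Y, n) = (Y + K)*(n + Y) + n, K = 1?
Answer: 16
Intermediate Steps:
h(Y, n) = 2*n/3 + 2*(1 + Y)*(Y + n)/3 (h(Y, n) = 2*((Y + 1)*(n + Y) + n)/3 = 2*((1 + Y)*(Y + n) + n)/3 = 2*(n + (1 + Y)*(Y + n))/3 = 2*n/3 + 2*(1 + Y)*(Y + n)/3)
h(-1, -6)² = ((⅔)*(-1) + (⅔)*(-1)² + (4/3)*(-6) + (⅔)*(-1)*(-6))² = (-⅔ + (⅔)*1 - 8 + 4)² = (-⅔ + ⅔ - 8 + 4)² = (-4)² = 16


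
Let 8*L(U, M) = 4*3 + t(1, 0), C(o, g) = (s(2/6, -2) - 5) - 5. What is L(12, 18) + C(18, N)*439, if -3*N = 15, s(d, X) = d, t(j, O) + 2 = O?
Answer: -50909/12 ≈ -4242.4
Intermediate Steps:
t(j, O) = -2 + O
N = -5 (N = -⅓*15 = -5)
C(o, g) = -29/3 (C(o, g) = (2/6 - 5) - 5 = (2*(⅙) - 5) - 5 = (⅓ - 5) - 5 = -14/3 - 5 = -29/3)
L(U, M) = 5/4 (L(U, M) = (4*3 + (-2 + 0))/8 = (12 - 2)/8 = (⅛)*10 = 5/4)
L(12, 18) + C(18, N)*439 = 5/4 - 29/3*439 = 5/4 - 12731/3 = -50909/12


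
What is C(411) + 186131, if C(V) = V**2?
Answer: 355052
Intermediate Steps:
C(411) + 186131 = 411**2 + 186131 = 168921 + 186131 = 355052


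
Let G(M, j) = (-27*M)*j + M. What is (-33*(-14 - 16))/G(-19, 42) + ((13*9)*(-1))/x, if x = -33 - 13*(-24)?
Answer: -22651/60667 ≈ -0.37337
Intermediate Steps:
x = 279 (x = -33 + 312 = 279)
G(M, j) = M - 27*M*j (G(M, j) = -27*M*j + M = M - 27*M*j)
(-33*(-14 - 16))/G(-19, 42) + ((13*9)*(-1))/x = (-33*(-14 - 16))/((-19*(1 - 27*42))) + ((13*9)*(-1))/279 = (-33*(-30))/((-19*(1 - 1134))) + (117*(-1))*(1/279) = 990/((-19*(-1133))) - 117*1/279 = 990/21527 - 13/31 = 990*(1/21527) - 13/31 = 90/1957 - 13/31 = -22651/60667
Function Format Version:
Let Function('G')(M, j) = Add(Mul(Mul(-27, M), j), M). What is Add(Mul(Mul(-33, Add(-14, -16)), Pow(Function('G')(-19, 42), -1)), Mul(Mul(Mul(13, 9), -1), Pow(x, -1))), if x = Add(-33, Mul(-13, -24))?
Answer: Rational(-22651, 60667) ≈ -0.37337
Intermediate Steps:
x = 279 (x = Add(-33, 312) = 279)
Function('G')(M, j) = Add(M, Mul(-27, M, j)) (Function('G')(M, j) = Add(Mul(-27, M, j), M) = Add(M, Mul(-27, M, j)))
Add(Mul(Mul(-33, Add(-14, -16)), Pow(Function('G')(-19, 42), -1)), Mul(Mul(Mul(13, 9), -1), Pow(x, -1))) = Add(Mul(Mul(-33, Add(-14, -16)), Pow(Mul(-19, Add(1, Mul(-27, 42))), -1)), Mul(Mul(Mul(13, 9), -1), Pow(279, -1))) = Add(Mul(Mul(-33, -30), Pow(Mul(-19, Add(1, -1134)), -1)), Mul(Mul(117, -1), Rational(1, 279))) = Add(Mul(990, Pow(Mul(-19, -1133), -1)), Mul(-117, Rational(1, 279))) = Add(Mul(990, Pow(21527, -1)), Rational(-13, 31)) = Add(Mul(990, Rational(1, 21527)), Rational(-13, 31)) = Add(Rational(90, 1957), Rational(-13, 31)) = Rational(-22651, 60667)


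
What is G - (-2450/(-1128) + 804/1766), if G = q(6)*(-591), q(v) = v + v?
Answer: -3533209507/498012 ≈ -7094.6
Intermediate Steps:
q(v) = 2*v
G = -7092 (G = (2*6)*(-591) = 12*(-591) = -7092)
G - (-2450/(-1128) + 804/1766) = -7092 - (-2450/(-1128) + 804/1766) = -7092 - (-2450*(-1/1128) + 804*(1/1766)) = -7092 - (1225/564 + 402/883) = -7092 - 1*1308403/498012 = -7092 - 1308403/498012 = -3533209507/498012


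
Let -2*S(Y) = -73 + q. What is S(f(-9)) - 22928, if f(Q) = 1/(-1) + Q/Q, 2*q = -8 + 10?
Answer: -22892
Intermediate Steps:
q = 1 (q = (-8 + 10)/2 = (1/2)*2 = 1)
f(Q) = 0 (f(Q) = 1*(-1) + 1 = -1 + 1 = 0)
S(Y) = 36 (S(Y) = -(-73 + 1)/2 = -1/2*(-72) = 36)
S(f(-9)) - 22928 = 36 - 22928 = -22892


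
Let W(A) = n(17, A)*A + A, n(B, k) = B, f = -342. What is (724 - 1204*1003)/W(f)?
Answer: 100574/513 ≈ 196.05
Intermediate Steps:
W(A) = 18*A (W(A) = 17*A + A = 18*A)
(724 - 1204*1003)/W(f) = (724 - 1204*1003)/((18*(-342))) = (724 - 1207612)/(-6156) = -1206888*(-1/6156) = 100574/513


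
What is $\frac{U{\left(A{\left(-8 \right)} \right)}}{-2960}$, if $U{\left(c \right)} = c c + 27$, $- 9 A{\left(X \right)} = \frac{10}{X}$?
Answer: $- \frac{35017}{3836160} \approx -0.0091281$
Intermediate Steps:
$A{\left(X \right)} = - \frac{10}{9 X}$ ($A{\left(X \right)} = - \frac{10 \frac{1}{X}}{9} = - \frac{10}{9 X}$)
$U{\left(c \right)} = 27 + c^{2}$ ($U{\left(c \right)} = c^{2} + 27 = 27 + c^{2}$)
$\frac{U{\left(A{\left(-8 \right)} \right)}}{-2960} = \frac{27 + \left(- \frac{10}{9 \left(-8\right)}\right)^{2}}{-2960} = \left(27 + \left(\left(- \frac{10}{9}\right) \left(- \frac{1}{8}\right)\right)^{2}\right) \left(- \frac{1}{2960}\right) = \left(27 + \left(\frac{5}{36}\right)^{2}\right) \left(- \frac{1}{2960}\right) = \left(27 + \frac{25}{1296}\right) \left(- \frac{1}{2960}\right) = \frac{35017}{1296} \left(- \frac{1}{2960}\right) = - \frac{35017}{3836160}$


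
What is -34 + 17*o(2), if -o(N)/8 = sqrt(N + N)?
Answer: -306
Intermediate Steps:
o(N) = -8*sqrt(2)*sqrt(N) (o(N) = -8*sqrt(N + N) = -8*sqrt(2)*sqrt(N))
-34 + 17*o(2) = -34 + 17*(-8*sqrt(2)*sqrt(2)) = -34 + 17*(-16) = -34 - 272 = -306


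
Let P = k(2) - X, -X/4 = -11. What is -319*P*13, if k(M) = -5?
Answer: 203203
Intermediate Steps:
X = 44 (X = -4*(-11) = 44)
P = -49 (P = -5 - 1*44 = -5 - 44 = -49)
-319*P*13 = -(-15631)*13 = -319*(-637) = 203203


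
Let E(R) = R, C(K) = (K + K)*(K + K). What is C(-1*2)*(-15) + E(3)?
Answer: -237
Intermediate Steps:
C(K) = 4*K² (C(K) = (2*K)*(2*K) = 4*K²)
C(-1*2)*(-15) + E(3) = (4*(-1*2)²)*(-15) + 3 = (4*(-2)²)*(-15) + 3 = (4*4)*(-15) + 3 = 16*(-15) + 3 = -240 + 3 = -237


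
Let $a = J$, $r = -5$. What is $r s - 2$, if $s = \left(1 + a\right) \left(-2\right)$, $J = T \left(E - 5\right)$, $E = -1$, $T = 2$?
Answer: $-112$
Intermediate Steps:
$J = -12$ ($J = 2 \left(-1 - 5\right) = 2 \left(-6\right) = -12$)
$a = -12$
$s = 22$ ($s = \left(1 - 12\right) \left(-2\right) = \left(-11\right) \left(-2\right) = 22$)
$r s - 2 = \left(-5\right) 22 - 2 = -110 - 2 = -112$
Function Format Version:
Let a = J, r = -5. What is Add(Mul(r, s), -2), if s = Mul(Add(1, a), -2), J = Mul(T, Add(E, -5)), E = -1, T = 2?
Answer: -112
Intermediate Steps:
J = -12 (J = Mul(2, Add(-1, -5)) = Mul(2, -6) = -12)
a = -12
s = 22 (s = Mul(Add(1, -12), -2) = Mul(-11, -2) = 22)
Add(Mul(r, s), -2) = Add(Mul(-5, 22), -2) = Add(-110, -2) = -112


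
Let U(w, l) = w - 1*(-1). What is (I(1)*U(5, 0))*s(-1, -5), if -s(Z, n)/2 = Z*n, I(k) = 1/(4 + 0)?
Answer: -15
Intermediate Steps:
I(k) = ¼ (I(k) = 1/4 = ¼)
U(w, l) = 1 + w (U(w, l) = w + 1 = 1 + w)
s(Z, n) = -2*Z*n
(I(1)*U(5, 0))*s(-1, -5) = ((1 + 5)/4)*(-2*(-1)*(-5)) = ((¼)*6)*(-10) = (3/2)*(-10) = -15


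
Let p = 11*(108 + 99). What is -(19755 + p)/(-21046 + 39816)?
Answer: -11016/9385 ≈ -1.1738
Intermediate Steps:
p = 2277 (p = 11*207 = 2277)
-(19755 + p)/(-21046 + 39816) = -(19755 + 2277)/(-21046 + 39816) = -22032/18770 = -1*11016/9385 = -11016/9385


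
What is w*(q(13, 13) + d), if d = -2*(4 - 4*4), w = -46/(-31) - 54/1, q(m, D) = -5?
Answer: -30932/31 ≈ -997.81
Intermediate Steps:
w = -1628/31 (w = -46*(-1/31) - 54*1 = 46/31 - 54 = -1628/31 ≈ -52.516)
d = 24 (d = -2*(4 - 16) = -2*(-12) = 24)
w*(q(13, 13) + d) = -1628*(-5 + 24)/31 = -1628/31*19 = -30932/31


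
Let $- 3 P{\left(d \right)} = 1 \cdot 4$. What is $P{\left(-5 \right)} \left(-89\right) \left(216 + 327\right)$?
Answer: $64436$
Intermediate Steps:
$P{\left(d \right)} = - \frac{4}{3}$ ($P{\left(d \right)} = - \frac{1 \cdot 4}{3} = \left(- \frac{1}{3}\right) 4 = - \frac{4}{3}$)
$P{\left(-5 \right)} \left(-89\right) \left(216 + 327\right) = \left(- \frac{4}{3}\right) \left(-89\right) \left(216 + 327\right) = \frac{356}{3} \cdot 543 = 64436$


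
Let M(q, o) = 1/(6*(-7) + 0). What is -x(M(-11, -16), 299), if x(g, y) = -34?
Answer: 34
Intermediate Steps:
M(q, o) = -1/42 (M(q, o) = 1/(-42 + 0) = 1/(-42) = -1/42)
-x(M(-11, -16), 299) = -1*(-34) = 34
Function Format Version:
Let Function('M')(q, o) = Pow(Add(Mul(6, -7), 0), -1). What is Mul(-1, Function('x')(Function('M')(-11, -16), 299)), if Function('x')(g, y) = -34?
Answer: 34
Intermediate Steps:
Function('M')(q, o) = Rational(-1, 42) (Function('M')(q, o) = Pow(Add(-42, 0), -1) = Pow(-42, -1) = Rational(-1, 42))
Mul(-1, Function('x')(Function('M')(-11, -16), 299)) = Mul(-1, -34) = 34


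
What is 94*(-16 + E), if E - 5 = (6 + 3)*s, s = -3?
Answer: -3572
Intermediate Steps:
E = -22 (E = 5 + (6 + 3)*(-3) = 5 + 9*(-3) = 5 - 27 = -22)
94*(-16 + E) = 94*(-16 - 22) = 94*(-38) = -3572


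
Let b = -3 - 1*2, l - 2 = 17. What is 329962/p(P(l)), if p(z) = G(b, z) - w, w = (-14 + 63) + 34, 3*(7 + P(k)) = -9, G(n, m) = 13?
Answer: -164981/35 ≈ -4713.7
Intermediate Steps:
l = 19 (l = 2 + 17 = 19)
b = -5 (b = -3 - 2 = -5)
P(k) = -10 (P(k) = -7 + (1/3)*(-9) = -7 - 3 = -10)
w = 83 (w = 49 + 34 = 83)
p(z) = -70 (p(z) = 13 - 1*83 = 13 - 83 = -70)
329962/p(P(l)) = 329962/(-70) = 329962*(-1/70) = -164981/35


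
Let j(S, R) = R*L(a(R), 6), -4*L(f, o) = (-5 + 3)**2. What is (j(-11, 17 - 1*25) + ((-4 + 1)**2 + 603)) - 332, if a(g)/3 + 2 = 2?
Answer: 288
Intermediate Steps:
a(g) = 0 (a(g) = -6 + 3*2 = -6 + 6 = 0)
L(f, o) = -1 (L(f, o) = -(-5 + 3)**2/4 = -1/4*(-2)**2 = -1/4*4 = -1)
j(S, R) = -R (j(S, R) = R*(-1) = -R)
(j(-11, 17 - 1*25) + ((-4 + 1)**2 + 603)) - 332 = (-(17 - 1*25) + ((-4 + 1)**2 + 603)) - 332 = (-(17 - 25) + ((-3)**2 + 603)) - 332 = (-1*(-8) + (9 + 603)) - 332 = (8 + 612) - 332 = 620 - 332 = 288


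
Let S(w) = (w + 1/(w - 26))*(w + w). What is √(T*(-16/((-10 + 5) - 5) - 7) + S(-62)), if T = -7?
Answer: √93499230/110 ≈ 87.905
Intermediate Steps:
S(w) = 2*w*(w + 1/(-26 + w)) (S(w) = (w + 1/(-26 + w))*(2*w) = 2*w*(w + 1/(-26 + w)))
√(T*(-16/((-10 + 5) - 5) - 7) + S(-62)) = √(-7*(-16/((-10 + 5) - 5) - 7) + 2*(-62)*(1 + (-62)² - 26*(-62))/(-26 - 62)) = √(-7*(-16/(-5 - 5) - 7) + 2*(-62)*(1 + 3844 + 1612)/(-88)) = √(-7*(-16/(-10) - 7) + 2*(-62)*(-1/88)*5457) = √(-7*(-16*(-⅒) - 7) + 169167/22) = √(-7*(8/5 - 7) + 169167/22) = √(-7*(-27/5) + 169167/22) = √(189/5 + 169167/22) = √(849993/110) = √93499230/110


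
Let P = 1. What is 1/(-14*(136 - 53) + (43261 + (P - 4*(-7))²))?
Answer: 1/42940 ≈ 2.3288e-5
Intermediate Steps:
1/(-14*(136 - 53) + (43261 + (P - 4*(-7))²)) = 1/(-14*(136 - 53) + (43261 + (1 - 4*(-7))²)) = 1/(-14*83 + (43261 + (1 + 28)²)) = 1/(-1162 + (43261 + 29²)) = 1/(-1162 + (43261 + 841)) = 1/(-1162 + 44102) = 1/42940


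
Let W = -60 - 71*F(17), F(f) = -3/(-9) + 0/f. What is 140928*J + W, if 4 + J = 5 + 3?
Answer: 1690885/3 ≈ 5.6363e+5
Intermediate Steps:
J = 4 (J = -4 + (5 + 3) = -4 + 8 = 4)
F(f) = ⅓ (F(f) = -3*(-⅑) + 0 = ⅓ + 0 = ⅓)
W = -251/3 (W = -60 - 71*⅓ = -60 - 71/3 = -251/3 ≈ -83.667)
140928*J + W = 140928*4 - 251/3 = 563712 - 251/3 = 1690885/3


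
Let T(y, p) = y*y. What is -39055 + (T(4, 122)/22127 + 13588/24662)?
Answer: -10655929556901/272848037 ≈ -39054.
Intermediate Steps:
T(y, p) = y²
-39055 + (T(4, 122)/22127 + 13588/24662) = -39055 + (4²/22127 + 13588/24662) = -39055 + (16*(1/22127) + 13588*(1/24662)) = -39055 + (16/22127 + 6794/12331) = -39055 + 150528134/272848037 = -10655929556901/272848037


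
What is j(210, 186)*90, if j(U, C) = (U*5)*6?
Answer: 567000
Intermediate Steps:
j(U, C) = 30*U (j(U, C) = (5*U)*6 = 30*U)
j(210, 186)*90 = (30*210)*90 = 6300*90 = 567000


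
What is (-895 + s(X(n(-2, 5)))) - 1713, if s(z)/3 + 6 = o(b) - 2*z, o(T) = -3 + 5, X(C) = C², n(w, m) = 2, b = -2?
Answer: -2644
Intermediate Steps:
o(T) = 2
s(z) = -12 - 6*z (s(z) = -18 + 3*(2 - 2*z) = -18 + (6 - 6*z) = -12 - 6*z)
(-895 + s(X(n(-2, 5)))) - 1713 = (-895 + (-12 - 6*2²)) - 1713 = (-895 + (-12 - 6*4)) - 1713 = (-895 + (-12 - 24)) - 1713 = (-895 - 36) - 1713 = -931 - 1713 = -2644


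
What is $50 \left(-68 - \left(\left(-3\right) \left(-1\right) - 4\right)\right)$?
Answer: $-3350$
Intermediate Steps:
$50 \left(-68 - \left(\left(-3\right) \left(-1\right) - 4\right)\right) = 50 \left(-68 - \left(3 - 4\right)\right) = 50 \left(-68 - -1\right) = 50 \left(-68 + 1\right) = 50 \left(-67\right) = -3350$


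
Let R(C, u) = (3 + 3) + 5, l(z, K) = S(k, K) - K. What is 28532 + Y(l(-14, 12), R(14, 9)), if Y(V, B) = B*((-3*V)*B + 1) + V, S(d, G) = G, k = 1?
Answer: 28543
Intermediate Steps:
l(z, K) = 0 (l(z, K) = K - K = 0)
R(C, u) = 11 (R(C, u) = 6 + 5 = 11)
Y(V, B) = V + B*(1 - 3*B*V) (Y(V, B) = B*(-3*B*V + 1) + V = B*(1 - 3*B*V) + V = V + B*(1 - 3*B*V))
28532 + Y(l(-14, 12), R(14, 9)) = 28532 + (11 + 0 - 3*0*11²) = 28532 + (11 + 0 - 3*0*121) = 28532 + (11 + 0 + 0) = 28532 + 11 = 28543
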